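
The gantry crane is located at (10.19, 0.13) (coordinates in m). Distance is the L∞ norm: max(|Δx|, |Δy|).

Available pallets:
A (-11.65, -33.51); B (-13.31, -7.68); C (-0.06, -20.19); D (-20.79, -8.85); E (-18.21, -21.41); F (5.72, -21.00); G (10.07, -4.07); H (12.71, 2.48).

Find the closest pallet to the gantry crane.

Distances from (10.19, 0.13):
A: max(|-21.84|, |-33.64|) = 33.64 m
B: max(|-23.50|, |-7.81|) = 23.50 m
C: max(|-10.25|, |-20.32|) = 20.32 m
D: max(|-30.98|, |-8.98|) = 30.98 m
E: max(|-28.40|, |-21.54|) = 28.40 m
F: max(|-4.47|, |-21.13|) = 21.13 m
G: max(|-0.12|, |-4.20|) = 4.20 m
H: max(|2.52|, |2.35|) = 2.52 m
Minimum: H at 2.52 m.

H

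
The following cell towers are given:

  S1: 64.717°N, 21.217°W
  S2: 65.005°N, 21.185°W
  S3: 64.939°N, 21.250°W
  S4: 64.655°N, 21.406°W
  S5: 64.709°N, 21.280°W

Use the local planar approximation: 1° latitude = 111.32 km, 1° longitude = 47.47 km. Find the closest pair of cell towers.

Pairwise distances:
S1–S2: √((0.288·111.32)² + (0.032·47.47)²) = √(1027.85386 + 2.30748) = 32.096 km
S1–S3: √((0.222·111.32)² + (-0.033·47.47)²) = √(610.73435 + 2.45395) = 24.763 km
S1–S4: √((-0.062·111.32)² + (-0.189·47.47)²) = √(47.63540 + 80.49373) = 11.319 km
S1–S5: √((-0.008·111.32)² + (-0.063·47.47)²) = √(0.79310 + 8.94375) = 3.120 km
S2–S3: √((-0.066·111.32)² + (-0.065·47.47)²) = √(53.98017 + 9.52062) = 7.969 km
S2–S4: √((-0.350·111.32)² + (-0.221·47.47)²) = √(1518.03744 + 110.05835) = 40.350 km
S2–S5: √((-0.296·111.32)² + (-0.095·47.47)²) = √(1085.74995 + 20.33694) = 33.258 km
S3–S4: √((-0.284·111.32)² + (-0.156·47.47)²) = √(999.50064 + 54.83876) = 32.471 km
S3–S5: √((-0.230·111.32)² + (-0.030·47.47)²) = √(655.54433 + 2.02806) = 25.643 km
S4–S5: √((0.054·111.32)² + (0.126·47.47)²) = √(36.13549 + 35.77499) = 8.480 km
Closest pair: S1–S5 at 3.120 km.

S1 and S5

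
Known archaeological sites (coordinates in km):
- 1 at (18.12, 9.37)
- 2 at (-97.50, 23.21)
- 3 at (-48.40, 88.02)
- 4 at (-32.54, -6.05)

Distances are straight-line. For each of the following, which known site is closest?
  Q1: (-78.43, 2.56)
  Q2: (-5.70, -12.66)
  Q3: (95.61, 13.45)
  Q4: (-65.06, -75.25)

Q1 at (-78.43, 2.56):
  1: 96.79 km
  2: 28.11 km
  3: 90.58 km
  4: 46.69 km
  → nearest: 2 (28.11 km)
Q2 at (-5.70, -12.66):
  1: 32.45 km
  2: 98.56 km
  3: 109.36 km
  4: 27.64 km
  → nearest: 4 (27.64 km)
Q3 at (95.61, 13.45):
  1: 77.60 km
  2: 193.36 km
  3: 162.17 km
  4: 129.63 km
  → nearest: 1 (77.60 km)
Q4 at (-65.06, -75.25):
  1: 118.66 km
  2: 103.67 km
  3: 164.12 km
  4: 76.46 km
  → nearest: 4 (76.46 km)

Q1→2; Q2→4; Q3→1; Q4→4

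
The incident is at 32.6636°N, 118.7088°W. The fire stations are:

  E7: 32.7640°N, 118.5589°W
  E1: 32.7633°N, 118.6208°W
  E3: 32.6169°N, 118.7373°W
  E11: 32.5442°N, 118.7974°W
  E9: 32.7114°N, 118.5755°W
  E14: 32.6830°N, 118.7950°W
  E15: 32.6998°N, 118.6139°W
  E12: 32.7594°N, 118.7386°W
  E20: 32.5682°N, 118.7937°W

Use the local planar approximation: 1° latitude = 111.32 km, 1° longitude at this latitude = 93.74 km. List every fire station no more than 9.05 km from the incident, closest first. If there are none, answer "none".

E3, E14

Distances from 32.6636°N, 118.7088°W:
E7: √((0.1004·111.32)² + (0.1499·93.74)²) = √(124.914778 + 197.448193) = 17.9545 km
E1: √((0.0997·111.32)² + (0.0880·93.74)²) = √(123.179011 + 68.047981) = 13.8285 km
E3: √((-0.0467·111.32)² + (-0.0285·93.74)²) = √(27.025899 + 7.137393) = 5.8449 km
E11: √((-0.1194·111.32)² + (-0.0886·93.74)²) = √(176.666843 + 68.979071) = 15.6731 km
E9: √((0.0478·111.32)² + (0.1333·93.74)²) = √(28.314063 + 156.138570) = 13.5813 km
E14: √((0.0194·111.32)² + (-0.0862·93.74)²) = √(4.663907 + 65.292670) = 8.3640 km
E15: √((0.0362·111.32)² + (0.0949·93.74)²) = √(16.239159 + 79.137499) = 9.7661 km
E12: √((0.0958·111.32)² + (-0.0298·93.74)²) = √(113.730622 + 7.803374) = 11.0242 km
E20: √((-0.0954·111.32)² + (-0.0849·93.74)²) = √(112.782871 + 63.338136) = 13.2711 km
Threshold 9.05 km: E3 (5.8449 km), E14 (8.3640 km) are within range.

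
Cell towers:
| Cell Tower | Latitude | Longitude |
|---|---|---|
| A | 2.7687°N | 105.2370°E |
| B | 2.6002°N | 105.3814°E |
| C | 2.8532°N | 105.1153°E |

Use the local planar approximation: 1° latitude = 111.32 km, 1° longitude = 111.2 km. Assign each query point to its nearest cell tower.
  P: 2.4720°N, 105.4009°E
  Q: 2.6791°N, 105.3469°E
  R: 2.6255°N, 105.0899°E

P at 2.4720°N, 105.4009°E:
  A: 37.7236 km
  B: 14.4350 km
  C: 53.0034 km
  → nearest: B (14.4350 km)
Q at 2.6791°N, 105.3469°E:
  A: 15.7745 km
  B: 9.5844 km
  C: 32.2317 km
  → nearest: B (9.5844 km)
R at 2.6255°N, 105.0899°E:
  A: 22.8404 km
  B: 32.5369 km
  C: 25.5044 km
  → nearest: A (22.8404 km)

P→B; Q→B; R→A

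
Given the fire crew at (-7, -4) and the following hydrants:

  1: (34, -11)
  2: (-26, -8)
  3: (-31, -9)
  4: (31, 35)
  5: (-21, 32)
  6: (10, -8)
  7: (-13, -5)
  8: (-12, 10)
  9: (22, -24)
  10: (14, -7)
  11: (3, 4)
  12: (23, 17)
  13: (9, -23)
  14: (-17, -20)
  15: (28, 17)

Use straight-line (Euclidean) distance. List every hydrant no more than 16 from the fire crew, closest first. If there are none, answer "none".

7, 11, 8

Distances from (-7, -4):
1: √((41)² + (-7)²) = √(1681.000 + 49.000) = 41.6
2: √((-19)² + (-4)²) = √(361.000 + 16.000) = 19.4
3: √((-24)² + (-5)²) = √(576.000 + 25.000) = 24.5
4: √((38)² + (39)²) = √(1444.000 + 1521.000) = 54.5
5: √((-14)² + (36)²) = √(196.000 + 1296.000) = 38.6
6: √((17)² + (-4)²) = √(289.000 + 16.000) = 17.5
7: √((-6)² + (-1)²) = √(36.000 + 1.000) = 6.1
8: √((-5)² + (14)²) = √(25.000 + 196.000) = 14.9
9: √((29)² + (-20)²) = √(841.000 + 400.000) = 35.2
10: √((21)² + (-3)²) = √(441.000 + 9.000) = 21.2
11: √((10)² + (8)²) = √(100.000 + 64.000) = 12.8
12: √((30)² + (21)²) = √(900.000 + 441.000) = 36.6
13: √((16)² + (-19)²) = √(256.000 + 361.000) = 24.8
14: √((-10)² + (-16)²) = √(100.000 + 256.000) = 18.9
15: √((35)² + (21)²) = √(1225.000 + 441.000) = 40.8
Threshold 16: 7 (6.1), 11 (12.8), 8 (14.9) are within range.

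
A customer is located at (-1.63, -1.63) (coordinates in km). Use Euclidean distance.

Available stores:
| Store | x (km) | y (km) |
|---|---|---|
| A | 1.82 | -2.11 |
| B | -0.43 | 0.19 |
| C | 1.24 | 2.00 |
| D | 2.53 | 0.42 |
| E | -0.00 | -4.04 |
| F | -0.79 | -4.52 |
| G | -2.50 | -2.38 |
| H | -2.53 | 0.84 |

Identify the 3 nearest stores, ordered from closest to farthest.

Distances from (-1.63, -1.63):
A: √((3.45)² + (-0.48)²) = √(11.9025 + 0.2304) = 3.48 km
B: √((1.20)² + (1.82)²) = √(1.4400 + 3.3124) = 2.18 km
C: √((2.87)² + (3.63)²) = √(8.2369 + 13.1769) = 4.63 km
D: √((4.16)² + (2.05)²) = √(17.3056 + 4.2025) = 4.64 km
E: √((1.63)² + (-2.41)²) = √(2.6569 + 5.8081) = 2.91 km
F: √((0.84)² + (-2.89)²) = √(0.7056 + 8.3521) = 3.01 km
G: √((-0.87)² + (-0.75)²) = √(0.7569 + 0.5625) = 1.15 km
H: √((-0.90)² + (2.47)²) = √(0.8100 + 6.1009) = 2.63 km
Sorted: G (1.15 km) < B (2.18 km) < H (2.63 km) < E (2.91 km) < F (3.01 km) < …

G, B, H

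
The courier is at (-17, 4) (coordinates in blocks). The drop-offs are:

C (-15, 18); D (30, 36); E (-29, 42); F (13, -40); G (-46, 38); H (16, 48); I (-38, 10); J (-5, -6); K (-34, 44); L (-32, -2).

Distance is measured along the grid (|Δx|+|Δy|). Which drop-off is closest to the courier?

C

Distances from (-17, 4):
C: 16 blocks
D: 79 blocks
E: 50 blocks
F: 74 blocks
G: 63 blocks
H: 77 blocks
I: 27 blocks
J: 22 blocks
K: 57 blocks
L: 21 blocks
Minimum: C at 16 blocks.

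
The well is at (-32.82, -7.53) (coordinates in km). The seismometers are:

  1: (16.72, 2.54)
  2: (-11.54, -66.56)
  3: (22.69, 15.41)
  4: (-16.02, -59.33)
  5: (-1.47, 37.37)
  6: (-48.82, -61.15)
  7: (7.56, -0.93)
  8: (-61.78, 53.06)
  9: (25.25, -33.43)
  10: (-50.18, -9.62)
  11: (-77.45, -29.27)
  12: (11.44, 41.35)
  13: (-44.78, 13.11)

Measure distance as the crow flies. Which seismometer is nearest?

10

Distances from (-32.82, -7.53):
1: √((49.54)² + (10.07)²) = √(2454.2116 + 101.4049) = 50.55 km
2: √((21.28)² + (-59.03)²) = √(452.8384 + 3484.5409) = 62.75 km
3: √((55.51)² + (22.94)²) = √(3081.3601 + 526.2436) = 60.06 km
4: √((16.80)² + (-51.80)²) = √(282.2400 + 2683.2400) = 54.46 km
5: √((31.35)² + (44.90)²) = √(982.8225 + 2016.0100) = 54.76 km
6: √((-16.00)² + (-53.62)²) = √(256.0000 + 2875.1044) = 55.96 km
7: √((40.38)² + (6.60)²) = √(1630.5444 + 43.5600) = 40.92 km
8: √((-28.96)² + (60.59)²) = √(838.6816 + 3671.1481) = 67.16 km
9: √((58.07)² + (-25.90)²) = √(3372.1249 + 670.8100) = 63.58 km
10: √((-17.36)² + (-2.09)²) = √(301.3696 + 4.3681) = 17.49 km
11: √((-44.63)² + (-21.74)²) = √(1991.8369 + 472.6276) = 49.64 km
12: √((44.26)² + (48.88)²) = √(1958.9476 + 2389.2544) = 65.94 km
13: √((-11.96)² + (20.64)²) = √(143.0416 + 426.0096) = 23.85 km
Minimum: 10 at 17.49 km.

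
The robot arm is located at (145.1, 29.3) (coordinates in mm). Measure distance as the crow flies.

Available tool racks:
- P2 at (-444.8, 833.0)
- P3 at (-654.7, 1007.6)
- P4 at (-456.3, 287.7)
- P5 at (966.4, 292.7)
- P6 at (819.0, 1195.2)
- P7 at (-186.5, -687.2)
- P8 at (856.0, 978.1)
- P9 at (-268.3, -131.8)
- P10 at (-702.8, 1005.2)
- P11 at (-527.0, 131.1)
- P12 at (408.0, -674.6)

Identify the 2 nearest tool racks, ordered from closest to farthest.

P9, P4

Distances from (145.1, 29.3):
P2: 997.0 mm
P3: 1263.6 mm
P4: 654.6 mm
P5: 862.5 mm
P6: 1346.6 mm
P7: 789.5 mm
P8: 1185.6 mm
P9: 443.7 mm
P10: 1292.8 mm
P11: 679.8 mm
P12: 751.4 mm
Sorted: P9 (443.7 mm) < P4 (654.6 mm) < P11 (679.8 mm) < P12 (751.4 mm) < …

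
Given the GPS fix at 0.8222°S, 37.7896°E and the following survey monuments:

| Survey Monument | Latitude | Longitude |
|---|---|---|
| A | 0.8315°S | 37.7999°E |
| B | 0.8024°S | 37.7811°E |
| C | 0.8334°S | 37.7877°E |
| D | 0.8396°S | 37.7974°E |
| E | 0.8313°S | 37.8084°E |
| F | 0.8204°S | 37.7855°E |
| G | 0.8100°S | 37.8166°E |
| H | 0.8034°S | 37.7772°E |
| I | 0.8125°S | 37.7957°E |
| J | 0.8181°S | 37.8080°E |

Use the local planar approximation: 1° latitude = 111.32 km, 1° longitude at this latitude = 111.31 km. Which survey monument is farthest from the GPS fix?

Distances from 0.8222°S, 37.7896°E:
A: √((-0.0093·111.32)² + (0.0103·111.31)²) = √(1.071796 + 1.314446) = 1.5447 km
B: √((0.0198·111.32)² + (-0.0085·111.31)²) = √(4.858216 + 0.895171) = 2.3986 km
C: √((-0.0112·111.32)² + (-0.0019·111.31)²) = √(1.554470 + 0.044728) = 1.2646 km
D: √((-0.0174·111.32)² + (0.0078·111.31)²) = √(3.751845 + 0.753802) = 2.1227 km
E: √((-0.0091·111.32)² + (0.0188·111.31)²) = √(1.026193 + 4.379092) = 2.3249 km
F: √((0.0018·111.32)² + (-0.0041·111.31)²) = √(0.040151 + 0.208274) = 0.4984 km
G: √((0.0122·111.32)² + (0.0270·111.31)²) = √(1.844446 + 9.032249) = 3.2980 km
H: √((0.0188·111.32)² + (-0.0124·111.31)²) = √(4.379879 + 1.905073) = 2.5070 km
I: √((0.0097·111.32)² + (0.0061·111.31)²) = √(1.165977 + 0.461029) = 1.2755 km
J: √((0.0041·111.32)² + (0.0184·111.31)²) = √(0.208312 + 4.194730) = 2.0983 km
Maximum: G at 3.2980 km.

G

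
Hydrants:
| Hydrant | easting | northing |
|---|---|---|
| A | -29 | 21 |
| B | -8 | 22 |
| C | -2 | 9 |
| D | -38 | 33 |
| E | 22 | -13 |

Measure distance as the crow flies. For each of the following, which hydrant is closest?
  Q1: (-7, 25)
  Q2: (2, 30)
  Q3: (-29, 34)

Q1→B; Q2→B; Q3→D

Q1 at (-7, 25):
  A: 22.4
  B: 3.2
  C: 16.8
  D: 32.0
  E: 47.8
  → nearest: B (3.2)
Q2 at (2, 30):
  A: 32.3
  B: 12.8
  C: 21.4
  D: 40.1
  E: 47.4
  → nearest: B (12.8)
Q3 at (-29, 34):
  A: 13.0
  B: 24.2
  C: 36.8
  D: 9.1
  E: 69.4
  → nearest: D (9.1)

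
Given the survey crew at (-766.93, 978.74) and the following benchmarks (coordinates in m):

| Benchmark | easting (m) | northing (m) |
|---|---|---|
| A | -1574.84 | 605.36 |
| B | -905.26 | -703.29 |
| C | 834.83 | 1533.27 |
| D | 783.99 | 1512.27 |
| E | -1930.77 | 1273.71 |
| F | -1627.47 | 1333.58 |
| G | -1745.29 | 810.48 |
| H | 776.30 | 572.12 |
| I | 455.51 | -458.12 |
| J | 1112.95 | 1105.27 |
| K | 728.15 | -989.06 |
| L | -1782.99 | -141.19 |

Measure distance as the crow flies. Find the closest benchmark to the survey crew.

A

Distances from (-766.93, 978.74):
A: 890.02 m
B: 1687.71 m
C: 1695.03 m
D: 1640.12 m
E: 1200.64 m
F: 930.83 m
G: 992.72 m
H: 1595.90 m
I: 1886.51 m
J: 1884.13 m
K: 2471.34 m
L: 1512.16 m
Minimum: A at 890.02 m.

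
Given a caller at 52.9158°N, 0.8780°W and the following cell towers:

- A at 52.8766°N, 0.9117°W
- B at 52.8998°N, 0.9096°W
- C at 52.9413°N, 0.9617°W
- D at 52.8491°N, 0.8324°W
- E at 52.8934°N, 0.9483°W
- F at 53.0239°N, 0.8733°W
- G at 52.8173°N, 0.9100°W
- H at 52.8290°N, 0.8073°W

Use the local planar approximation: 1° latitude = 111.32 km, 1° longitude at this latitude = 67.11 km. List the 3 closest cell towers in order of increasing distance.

B, A, E

Distances from 52.9158°N, 0.8780°W:
A: √((-0.0392·111.32)² + (-0.0337·67.11)²) = √(19.042262 + 5.114866) = 4.9150 km
B: √((-0.0160·111.32)² + (-0.0316·67.11)²) = √(3.172388 + 4.497267) = 2.7694 km
C: √((0.0255·111.32)² + (-0.0837·67.11)²) = √(8.057991 + 31.551891) = 6.2936 km
D: √((-0.0667·111.32)² + (0.0456·67.11)²) = √(55.131278 + 9.364922) = 8.0310 km
E: √((-0.0224·111.32)² + (-0.0703·67.11)²) = √(6.217881 + 22.257948) = 5.3363 km
F: √((0.1081·111.32)² + (0.0047·67.11)²) = √(144.809743 + 0.099488) = 12.0378 km
G: √((-0.0985·111.32)² + (-0.0320·67.11)²) = √(120.231664 + 4.611842) = 11.1733 km
H: √((-0.0868·111.32)² + (0.0707·67.11)²) = √(93.365375 + 22.511960) = 10.7646 km
Sorted: B (2.7694 km) < A (4.9150 km) < E (5.3363 km) < C (6.2936 km) < D (8.0310 km) < …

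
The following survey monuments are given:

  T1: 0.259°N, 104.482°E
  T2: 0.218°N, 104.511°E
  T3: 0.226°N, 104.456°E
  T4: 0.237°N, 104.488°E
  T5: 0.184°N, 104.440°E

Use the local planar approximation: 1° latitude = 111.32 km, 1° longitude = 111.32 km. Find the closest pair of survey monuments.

Pairwise distances:
T1–T2: √((-0.041·111.32)² + (0.029·111.32)²) = √(20.83119 + 10.42179) = 5.590 km
T1–T3: √((-0.033·111.32)² + (-0.026·111.32)²) = √(13.49504 + 8.37709) = 4.677 km
T1–T4: √((-0.022·111.32)² + (0.006·111.32)²) = √(5.99780 + 0.44612) = 2.538 km
T1–T5: √((-0.075·111.32)² + (-0.042·111.32)²) = √(69.70580 + 21.85974) = 9.569 km
T2–T3: √((0.008·111.32)² + (-0.055·111.32)²) = √(0.79310 + 37.48623) = 6.187 km
T2–T4: √((0.019·111.32)² + (-0.023·111.32)²) = √(4.47356 + 6.55544) = 3.321 km
T2–T5: √((-0.034·111.32)² + (-0.071·111.32)²) = √(14.32532 + 62.46879) = 8.763 km
T3–T4: √((0.011·111.32)² + (0.032·111.32)²) = √(1.49945 + 12.68955) = 3.767 km
T3–T5: √((-0.042·111.32)² + (-0.016·111.32)²) = √(21.85974 + 3.17239) = 5.003 km
T4–T5: √((-0.053·111.32)² + (-0.048·111.32)²) = √(34.80953 + 28.55150) = 7.960 km
Closest pair: T1–T4 at 2.538 km.

T1 and T4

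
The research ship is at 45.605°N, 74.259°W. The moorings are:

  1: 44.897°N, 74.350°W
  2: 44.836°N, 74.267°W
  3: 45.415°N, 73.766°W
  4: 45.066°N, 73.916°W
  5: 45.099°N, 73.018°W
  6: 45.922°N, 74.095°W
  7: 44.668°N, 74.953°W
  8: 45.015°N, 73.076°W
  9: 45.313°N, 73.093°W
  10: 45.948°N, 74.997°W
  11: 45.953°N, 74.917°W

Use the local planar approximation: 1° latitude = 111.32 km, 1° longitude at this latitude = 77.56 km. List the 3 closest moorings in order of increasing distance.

Distances from 45.605°N, 74.259°W:
1: √((-0.708·111.32)² + (-0.091·77.56)²) = √(6211.73487 + 49.81480) = 79.130 km
2: √((-0.769·111.32)² + (-0.008·77.56)²) = √(7328.22972 + 0.38500) = 85.607 km
3: √((-0.190·111.32)² + (0.493·77.56)²) = √(447.35634 + 1462.07429) = 43.697 km
4: √((-0.539·111.32)² + (0.343·77.56)²) = √(3600.17760 + 707.72387) = 65.635 km
5: √((-0.506·111.32)² + (1.241·77.56)²) = √(3172.83457 + 9264.43980) = 111.523 km
6: √((0.317·111.32)² + (0.164·77.56)²) = √(1245.27400 + 161.79433) = 37.511 km
7: √((-0.937·111.32)² + (-0.694·77.56)²) = √(10879.91687 + 2897.30717) = 117.376 km
8: √((-0.590·111.32)² + (1.183·77.56)²) = √(4313.70477 + 8418.70109) = 112.838 km
9: √((-0.292·111.32)² + (1.166·77.56)²) = √(1056.60363 + 8178.48199) = 96.099 km
10: √((0.343·111.32)² + (-0.738·77.56)²) = √(1457.92316 + 3276.33517) = 68.806 km
11: √((0.348·111.32)² + (-0.658·77.56)²) = √(1500.73801 + 2604.51815) = 64.072 km
Sorted: 6 (37.511 km) < 3 (43.697 km) < 11 (64.072 km) < 4 (65.635 km) < 10 (68.806 km) < …

6, 3, 11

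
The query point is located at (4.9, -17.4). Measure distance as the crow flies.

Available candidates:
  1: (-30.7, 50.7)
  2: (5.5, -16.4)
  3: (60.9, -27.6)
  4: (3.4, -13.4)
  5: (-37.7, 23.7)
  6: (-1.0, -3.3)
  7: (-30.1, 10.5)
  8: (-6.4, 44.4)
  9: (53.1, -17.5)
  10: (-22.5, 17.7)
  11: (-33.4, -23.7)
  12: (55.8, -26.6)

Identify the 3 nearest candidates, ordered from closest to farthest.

2, 4, 6

Distances from (4.9, -17.4):
1: √((-35.6)² + (68.1)²) = √(1267.360 + 4637.610) = 76.8
2: √((0.6)² + (1.0)²) = √(0.360 + 1.000) = 1.2
3: √((56.0)² + (-10.2)²) = √(3136.000 + 104.040) = 56.9
4: √((-1.5)² + (4.0)²) = √(2.250 + 16.000) = 4.3
5: √((-42.6)² + (41.1)²) = √(1814.760 + 1689.210) = 59.2
6: √((-5.9)² + (14.1)²) = √(34.810 + 198.810) = 15.3
7: √((-35.0)² + (27.9)²) = √(1225.000 + 778.410) = 44.8
8: √((-11.3)² + (61.8)²) = √(127.690 + 3819.240) = 62.8
9: √((48.2)² + (-0.1)²) = √(2323.240 + 0.010) = 48.2
10: √((-27.4)² + (35.1)²) = √(750.760 + 1232.010) = 44.5
11: √((-38.3)² + (-6.3)²) = √(1466.890 + 39.690) = 38.8
12: √((50.9)² + (-9.2)²) = √(2590.810 + 84.640) = 51.7
Sorted: 2 (1.2) < 4 (4.3) < 6 (15.3) < 11 (38.8) < 10 (44.5) < …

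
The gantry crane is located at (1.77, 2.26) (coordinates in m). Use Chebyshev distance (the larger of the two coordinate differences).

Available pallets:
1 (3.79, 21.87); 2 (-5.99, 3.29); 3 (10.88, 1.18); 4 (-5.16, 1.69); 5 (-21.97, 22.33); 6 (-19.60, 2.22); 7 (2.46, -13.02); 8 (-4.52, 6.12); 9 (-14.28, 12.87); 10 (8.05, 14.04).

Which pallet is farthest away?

5

Distances from (1.77, 2.26):
1: max(|2.02|, |19.61|) = 19.61 m
2: max(|-7.76|, |1.03|) = 7.76 m
3: max(|9.11|, |-1.08|) = 9.11 m
4: max(|-6.93|, |-0.57|) = 6.93 m
5: max(|-23.74|, |20.07|) = 23.74 m
6: max(|-21.37|, |-0.04|) = 21.37 m
7: max(|0.69|, |-15.28|) = 15.28 m
8: max(|-6.29|, |3.86|) = 6.29 m
9: max(|-16.05|, |10.61|) = 16.05 m
10: max(|6.28|, |11.78|) = 11.78 m
Maximum: 5 at 23.74 m.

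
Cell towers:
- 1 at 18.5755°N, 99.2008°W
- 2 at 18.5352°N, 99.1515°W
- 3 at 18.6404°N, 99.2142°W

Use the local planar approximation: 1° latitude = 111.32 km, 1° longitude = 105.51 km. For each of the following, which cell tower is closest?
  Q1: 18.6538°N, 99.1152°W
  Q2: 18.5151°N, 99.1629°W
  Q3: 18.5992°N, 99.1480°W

Q1 at 18.6538°N, 99.1152°W:
  1: 12.5517 km
  2: 13.7469 km
  3: 10.5515 km
  → nearest: 3 (10.5515 km)
Q2 at 18.5151°N, 99.1629°W:
  1: 7.8230 km
  2: 2.5403 km
  3: 14.9618 km
  → nearest: 2 (2.5403 km)
Q3 at 18.5992°N, 99.1480°W:
  1: 6.1641 km
  2: 7.1340 km
  3: 8.3559 km
  → nearest: 1 (6.1641 km)

Q1→3; Q2→2; Q3→1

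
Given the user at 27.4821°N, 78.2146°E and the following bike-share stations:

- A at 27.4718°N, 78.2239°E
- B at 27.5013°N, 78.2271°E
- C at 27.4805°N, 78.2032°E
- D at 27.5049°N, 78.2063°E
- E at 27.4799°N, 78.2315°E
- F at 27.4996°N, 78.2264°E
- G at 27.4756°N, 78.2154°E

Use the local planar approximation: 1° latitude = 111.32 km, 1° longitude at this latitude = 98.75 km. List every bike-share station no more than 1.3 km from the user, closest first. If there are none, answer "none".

Distances from 27.4821°N, 78.2146°E:
A: 1.4690 km
B: 2.4682 km
C: 1.1398 km
D: 2.6672 km
E: 1.6867 km
F: 2.2700 km
G: 0.7279 km
Threshold 1.3 km: G (0.7279 km), C (1.1398 km) are within range.

G, C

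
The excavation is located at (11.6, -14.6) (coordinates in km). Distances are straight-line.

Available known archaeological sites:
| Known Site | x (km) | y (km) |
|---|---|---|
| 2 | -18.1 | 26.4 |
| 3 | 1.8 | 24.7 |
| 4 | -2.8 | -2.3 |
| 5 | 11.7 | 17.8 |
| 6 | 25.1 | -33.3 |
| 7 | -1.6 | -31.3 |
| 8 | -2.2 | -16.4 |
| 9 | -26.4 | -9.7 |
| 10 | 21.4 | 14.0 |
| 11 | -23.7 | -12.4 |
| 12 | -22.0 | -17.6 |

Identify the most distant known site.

Distances from (11.6, -14.6):
2: 50.6 km
3: 40.5 km
4: 18.9 km
5: 32.4 km
6: 23.1 km
7: 21.3 km
8: 13.9 km
9: 38.3 km
10: 30.2 km
11: 35.4 km
12: 33.7 km
Maximum: 2 at 50.6 km.

2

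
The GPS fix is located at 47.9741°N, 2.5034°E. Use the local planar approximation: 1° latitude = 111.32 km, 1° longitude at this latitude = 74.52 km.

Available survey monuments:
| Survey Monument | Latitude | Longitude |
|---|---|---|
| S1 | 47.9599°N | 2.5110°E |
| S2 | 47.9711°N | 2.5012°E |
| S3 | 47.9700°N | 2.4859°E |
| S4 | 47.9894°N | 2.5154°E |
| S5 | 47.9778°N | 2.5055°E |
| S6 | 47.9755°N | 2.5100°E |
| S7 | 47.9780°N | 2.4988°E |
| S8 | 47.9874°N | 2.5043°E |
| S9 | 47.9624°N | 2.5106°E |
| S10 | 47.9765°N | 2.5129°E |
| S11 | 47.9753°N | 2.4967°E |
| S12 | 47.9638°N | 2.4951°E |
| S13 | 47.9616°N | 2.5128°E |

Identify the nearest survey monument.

S2

Distances from 47.9741°N, 2.5034°E:
S1: 1.6791 km
S2: 0.3720 km
S3: 1.3817 km
S4: 1.9237 km
S5: 0.4406 km
S6: 0.5159 km
S7: 0.5532 km
S8: 1.4821 km
S9: 1.4086 km
S10: 0.7567 km
S11: 0.5168 km
S12: 1.3028 km
S13: 1.5579 km
Minimum: S2 at 0.3720 km.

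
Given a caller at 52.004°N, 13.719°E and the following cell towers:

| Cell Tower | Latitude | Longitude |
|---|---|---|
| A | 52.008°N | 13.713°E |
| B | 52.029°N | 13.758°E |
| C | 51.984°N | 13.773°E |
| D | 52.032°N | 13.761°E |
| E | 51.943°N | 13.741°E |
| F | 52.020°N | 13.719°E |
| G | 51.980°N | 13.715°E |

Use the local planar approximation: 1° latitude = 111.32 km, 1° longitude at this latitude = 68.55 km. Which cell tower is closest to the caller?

Distances from 52.004°N, 13.719°E:
A: 0.606 km
B: 3.859 km
C: 4.320 km
D: 4.243 km
E: 6.956 km
F: 1.781 km
G: 2.686 km
Minimum: A at 0.606 km.

A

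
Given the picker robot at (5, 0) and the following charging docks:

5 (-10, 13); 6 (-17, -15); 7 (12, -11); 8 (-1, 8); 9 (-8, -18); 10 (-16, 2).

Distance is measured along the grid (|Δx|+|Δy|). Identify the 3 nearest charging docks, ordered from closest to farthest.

8, 7, 10

Distances from (5, 0):
5: 28
6: 37
7: 18
8: 14
9: 31
10: 23
Sorted: 8 (14) < 7 (18) < 10 (23) < 5 (28) < 9 (31) < …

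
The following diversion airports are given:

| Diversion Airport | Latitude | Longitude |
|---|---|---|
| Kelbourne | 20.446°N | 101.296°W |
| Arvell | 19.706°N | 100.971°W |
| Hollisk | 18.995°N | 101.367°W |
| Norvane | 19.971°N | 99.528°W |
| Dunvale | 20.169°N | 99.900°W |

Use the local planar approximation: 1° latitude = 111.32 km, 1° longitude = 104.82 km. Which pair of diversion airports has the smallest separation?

Pairwise distances:
Kelbourne–Arvell: 89.143 km
Kelbourne–Hollisk: 161.697 km
Kelbourne–Norvane: 192.718 km
Kelbourne–Dunvale: 149.542 km
Arvell–Hollisk: 89.373 km
Arvell–Norvane: 154.105 km
Arvell–Dunvale: 123.529 km
Hollisk–Norvane: 221.275 km
Hollisk–Dunvale: 201.805 km
Norvane–Dunvale: 44.792 km
Closest pair: Norvane–Dunvale at 44.792 km.

Norvane and Dunvale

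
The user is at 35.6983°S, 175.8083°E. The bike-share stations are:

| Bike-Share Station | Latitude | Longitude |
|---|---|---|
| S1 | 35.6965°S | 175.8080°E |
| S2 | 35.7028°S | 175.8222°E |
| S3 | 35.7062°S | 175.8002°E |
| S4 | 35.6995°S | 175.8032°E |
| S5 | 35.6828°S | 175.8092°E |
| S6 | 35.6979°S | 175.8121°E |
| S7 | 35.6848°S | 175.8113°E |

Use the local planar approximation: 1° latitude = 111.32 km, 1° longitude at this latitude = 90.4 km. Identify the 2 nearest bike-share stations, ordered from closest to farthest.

S1, S6

Distances from 35.6983°S, 175.8083°E:
S1: 0.2022 km
S2: 1.3527 km
S3: 1.1444 km
S4: 0.4800 km
S5: 1.7274 km
S6: 0.3464 km
S7: 1.5271 km
Sorted: S1 (0.2022 km) < S6 (0.3464 km) < S4 (0.4800 km) < S3 (1.1444 km) < …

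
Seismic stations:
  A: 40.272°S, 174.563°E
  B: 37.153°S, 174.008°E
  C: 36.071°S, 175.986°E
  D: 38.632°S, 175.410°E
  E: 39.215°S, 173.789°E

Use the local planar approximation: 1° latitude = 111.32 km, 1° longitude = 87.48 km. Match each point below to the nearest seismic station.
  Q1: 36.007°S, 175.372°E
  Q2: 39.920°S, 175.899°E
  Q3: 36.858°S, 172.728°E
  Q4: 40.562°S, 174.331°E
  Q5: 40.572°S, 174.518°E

Q1→C; Q2→A; Q3→B; Q4→A; Q5→A

Q1 at 36.007°S, 175.372°E:
  A: √((-4.265·111.32)² + (-0.809·87.48)²) = √(225415.85849 + 5008.57973) = 480.025 km
  B: √((-1.146·111.32)² + (-1.364·87.48)²) = √(16274.79889 + 14237.91151) = 174.679 km
  C: √((-0.064·111.32)² + (0.614·87.48)²) = √(50.75822 + 2885.05629) = 54.183 km
  D: √((-2.625·111.32)² + (0.038·87.48)²) = √(85389.60622 + 11.05057) = 292.234 km
  E: √((-3.208·111.32)² + (-1.583·87.48)²) = √(127530.80896 + 19176.94305) = 383.024 km
  → nearest: C (54.183 km)
Q2 at 39.920°S, 175.899°E:
  A: √((-0.352·111.32)² + (-1.336·87.48)²) = √(1535.43601 + 13659.36358) = 123.267 km
  B: √((2.767·111.32)² + (-1.891·87.48)²) = √(94877.82354 + 27365.32475) = 349.633 km
  C: √((3.849·111.32)² + (0.087·87.48)²) = √(183587.12362 + 57.92367) = 428.538 km
  D: √((1.288·111.32)² + (-0.489·87.48)²) = √(20557.87028 + 1829.93333) = 149.626 km
  E: √((0.705·111.32)² + (-2.110·87.48)²) = √(6159.20458 + 34070.81006) = 200.574 km
  → nearest: A (123.267 km)
Q3 at 36.858°S, 172.728°E:
  A: √((-3.414·111.32)² + (1.835·87.48)²) = √(144435.32696 + 25768.53247) = 412.558 km
  B: √((-0.295·111.32)² + (1.280·87.48)²) = √(1078.42619 + 12538.26626) = 116.691 km
  C: √((0.787·111.32)² + (3.258·87.48)²) = √(7675.30885 + 81230.60890) = 298.171 km
  D: √((-1.774·111.32)² + (2.682·87.48)²) = √(38999.01394 + 55047.18257) = 306.670 km
  E: √((-2.357·111.32)² + (1.061·87.48)²) = √(68843.91510 + 8614.86183) = 278.314 km
  → nearest: B (116.691 km)
Q4 at 40.562°S, 174.331°E:
  A: √((0.290·111.32)² + (0.232·87.48)²) = √(1042.17918 + 411.90164) = 38.132 km
  B: √((3.409·111.32)² + (-0.323·87.48)²) = √(144012.56902 + 798.40380) = 380.540 km
  C: √((4.491·111.32)² + (1.655·87.48)²) = √(249938.12383 + 20961.07466) = 520.480 km
  D: √((1.930·111.32)² + (1.079·87.48)²) = √(46159.49123 + 8909.64578) = 234.668 km
  E: √((1.347·111.32)² + (-0.542·87.48)²) = √(22484.41470 + 2248.10257) = 157.266 km
  → nearest: A (38.132 km)
Q5 at 40.572°S, 174.518°E:
  A: √((0.300·111.32)² + (0.045·87.48)²) = √(1115.29282 + 15.49682) = 33.627 km
  B: √((3.419·111.32)² + (-0.510·87.48)²) = √(144858.70451 + 1990.48038) = 383.209 km
  C: √((4.501·111.32)² + (1.468·87.48)²) = √(251052.42527 + 16491.86078) = 517.247 km
  D: √((1.940·111.32)² + (0.892·87.48)²) = √(46639.06714 + 6089.01799) = 229.626 km
  E: √((1.357·111.32)² + (-0.729·87.48)²) = √(22819.49823 + 4066.98533) = 163.971 km
  → nearest: A (33.627 km)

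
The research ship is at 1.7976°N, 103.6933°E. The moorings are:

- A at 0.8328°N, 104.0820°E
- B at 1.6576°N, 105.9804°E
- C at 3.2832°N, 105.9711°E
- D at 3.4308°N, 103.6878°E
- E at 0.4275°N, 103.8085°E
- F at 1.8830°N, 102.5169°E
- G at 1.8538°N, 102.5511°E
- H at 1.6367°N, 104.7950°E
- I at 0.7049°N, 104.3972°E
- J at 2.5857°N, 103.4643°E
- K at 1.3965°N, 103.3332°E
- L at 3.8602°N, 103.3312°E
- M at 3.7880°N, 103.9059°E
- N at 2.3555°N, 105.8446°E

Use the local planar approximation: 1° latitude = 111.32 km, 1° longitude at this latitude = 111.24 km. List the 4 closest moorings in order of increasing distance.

Distances from 1.7976°N, 103.6933°E:
A: 115.7787 km
B: 254.8939 km
C: 302.5760 km
D: 181.8089 km
E: 153.0569 km
F: 131.2076 km
G: 127.2123 km
H: 123.8551 km
I: 144.6628 km
J: 91.3548 km
K: 59.9856 km
L: 233.1150 km
M: 222.8299 km
N: 247.2380 km
Sorted: K (59.9856 km) < J (91.3548 km) < A (115.7787 km) < H (123.8551 km) < G (127.2123 km) < F (131.2076 km) < …

K, J, A, H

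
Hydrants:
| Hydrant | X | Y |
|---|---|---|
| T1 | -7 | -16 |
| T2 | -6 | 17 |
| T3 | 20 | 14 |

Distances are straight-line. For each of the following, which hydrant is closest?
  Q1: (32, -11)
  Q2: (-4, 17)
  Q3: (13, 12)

Q1→T3; Q2→T2; Q3→T3

Q1 at (32, -11):
  T1: 39.3
  T2: 47.2
  T3: 27.7
  → nearest: T3 (27.7)
Q2 at (-4, 17):
  T1: 33.1
  T2: 2.0
  T3: 24.2
  → nearest: T2 (2.0)
Q3 at (13, 12):
  T1: 34.4
  T2: 19.6
  T3: 7.3
  → nearest: T3 (7.3)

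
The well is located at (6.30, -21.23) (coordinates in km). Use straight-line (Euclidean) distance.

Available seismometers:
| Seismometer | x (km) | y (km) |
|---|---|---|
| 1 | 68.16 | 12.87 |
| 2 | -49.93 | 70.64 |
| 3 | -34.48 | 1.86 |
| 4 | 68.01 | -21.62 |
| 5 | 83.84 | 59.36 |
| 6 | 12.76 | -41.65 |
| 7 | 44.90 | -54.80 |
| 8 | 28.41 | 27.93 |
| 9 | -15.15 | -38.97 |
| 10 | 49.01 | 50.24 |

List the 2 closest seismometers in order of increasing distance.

6, 9

Distances from (6.30, -21.23):
1: 70.64 km
2: 107.71 km
3: 46.86 km
4: 61.71 km
5: 111.84 km
6: 21.42 km
7: 51.16 km
8: 53.90 km
9: 27.84 km
10: 83.26 km
Sorted: 6 (21.42 km) < 9 (27.84 km) < 3 (46.86 km) < 7 (51.16 km) < …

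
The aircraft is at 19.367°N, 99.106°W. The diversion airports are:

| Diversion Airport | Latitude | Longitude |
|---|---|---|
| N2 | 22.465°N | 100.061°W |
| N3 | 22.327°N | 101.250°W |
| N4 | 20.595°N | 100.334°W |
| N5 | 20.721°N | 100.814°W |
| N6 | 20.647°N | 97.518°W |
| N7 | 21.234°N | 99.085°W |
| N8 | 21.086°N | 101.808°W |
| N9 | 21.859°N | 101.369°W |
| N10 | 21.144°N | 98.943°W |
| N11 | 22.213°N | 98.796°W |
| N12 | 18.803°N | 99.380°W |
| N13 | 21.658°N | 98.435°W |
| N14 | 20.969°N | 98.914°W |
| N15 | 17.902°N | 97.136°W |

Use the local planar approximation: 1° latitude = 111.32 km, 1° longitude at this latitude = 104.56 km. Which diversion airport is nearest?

Distances from 19.367°N, 99.106°W:
N2: √((3.098·111.32)² + (-0.955·104.56)²) = √(118934.87547 + 9970.98108) = 359.035 km
N3: √((2.960·111.32)² + (-2.144·104.56)²) = √(108574.99485 + 50255.16592) = 398.535 km
N4: √((1.228·111.32)² + (-1.228·104.56)²) = √(18687.15246 + 16486.47782) = 187.546 km
N5: √((1.354·111.32)² + (-1.708·104.56)²) = √(22718.71294 + 31893.84519) = 233.693 km
N6: √((1.280·111.32)² + (1.588·104.56)²) = √(20303.28611 + 27569.70666) = 218.799 km
N7: √((1.867·111.32)² + (0.021·104.56)²) = √(43195.15445 + 4.82136) = 207.846 km
N8: √((1.719·111.32)² + (-2.702·104.56)²) = √(36618.29750 + 79818.18325) = 341.228 km
N9: √((2.492·111.32)² + (-2.263·104.56)²) = √(76955.99740 + 55988.68367) = 364.616 km
N10: √((1.777·111.32)² + (0.163·104.56)²) = √(39131.02743 + 290.47339) = 198.548 km
N11: √((2.846·111.32)² + (0.310·104.56)²) = √(100372.83407 + 1050.64146) = 318.471 km
N12: √((-0.564·111.32)² + (-0.274·104.56)²) = √(3941.89093 + 820.79041) = 69.012 km
N13: √((2.291·111.32)² + (0.671·104.56)²) = √(65042.40236 + 4922.39192) = 264.509 km
N14: √((1.602·111.32)² + (0.192·104.56)²) = √(31803.24382 + 403.02650) = 179.461 km
N15: √((-1.465·111.32)² + (1.970·104.56)²) = √(26596.32582 + 42429.07868) = 262.727 km
Minimum: N12 at 69.012 km.

N12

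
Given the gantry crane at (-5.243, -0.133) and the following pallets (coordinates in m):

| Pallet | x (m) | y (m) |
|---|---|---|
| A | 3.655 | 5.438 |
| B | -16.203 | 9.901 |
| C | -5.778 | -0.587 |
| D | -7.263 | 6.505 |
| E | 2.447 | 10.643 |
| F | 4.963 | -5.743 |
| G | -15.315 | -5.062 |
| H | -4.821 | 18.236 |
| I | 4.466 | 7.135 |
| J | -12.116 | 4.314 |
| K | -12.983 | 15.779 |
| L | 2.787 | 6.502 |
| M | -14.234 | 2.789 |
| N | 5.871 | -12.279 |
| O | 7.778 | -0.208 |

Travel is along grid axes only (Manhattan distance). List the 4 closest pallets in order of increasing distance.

C, D, J, M

Distances from (-5.243, -0.133):
A: 14.469 m
B: 20.994 m
C: 0.989 m
D: 8.658 m
E: 18.466 m
F: 15.816 m
G: 15.001 m
H: 18.791 m
I: 16.977 m
J: 11.320 m
K: 23.652 m
L: 14.665 m
M: 11.913 m
N: 23.260 m
O: 13.096 m
Sorted: C (0.989 m) < D (8.658 m) < J (11.320 m) < M (11.913 m) < O (13.096 m) < A (14.469 m) < …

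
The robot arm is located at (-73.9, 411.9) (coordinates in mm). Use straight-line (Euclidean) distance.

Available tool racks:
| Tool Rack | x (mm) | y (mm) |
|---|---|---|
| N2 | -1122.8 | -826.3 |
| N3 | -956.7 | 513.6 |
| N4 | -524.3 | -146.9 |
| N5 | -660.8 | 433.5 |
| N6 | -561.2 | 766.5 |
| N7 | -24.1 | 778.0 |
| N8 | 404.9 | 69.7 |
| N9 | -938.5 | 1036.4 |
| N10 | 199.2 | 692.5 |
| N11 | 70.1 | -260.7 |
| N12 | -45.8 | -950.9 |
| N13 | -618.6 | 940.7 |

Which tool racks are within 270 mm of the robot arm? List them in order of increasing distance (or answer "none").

none

Distances from (-73.9, 411.9):
N2: 1622.8 mm
N3: 888.6 mm
N4: 717.7 mm
N5: 587.3 mm
N6: 602.7 mm
N7: 369.5 mm
N8: 588.5 mm
N9: 1066.6 mm
N10: 391.6 mm
N11: 687.8 mm
N12: 1363.1 mm
N13: 759.2 mm
Threshold 270 mm: none within range.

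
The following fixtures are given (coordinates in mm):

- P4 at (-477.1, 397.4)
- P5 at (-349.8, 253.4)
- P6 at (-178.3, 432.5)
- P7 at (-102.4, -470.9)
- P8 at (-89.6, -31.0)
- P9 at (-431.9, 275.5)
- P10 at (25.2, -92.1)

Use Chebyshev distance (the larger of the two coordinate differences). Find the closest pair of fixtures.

P5 and P9

Pairwise distances:
P4–P5: 144.0 mm
P4–P6: 298.8 mm
P4–P7: 868.3 mm
P4–P8: 428.4 mm
P4–P9: 121.9 mm
P4–P10: 502.3 mm
P5–P6: 179.1 mm
P5–P7: 724.3 mm
P5–P8: 284.4 mm
P5–P9: 82.1 mm
P5–P10: 375.0 mm
P6–P7: 903.4 mm
P6–P8: 463.5 mm
P6–P9: 253.6 mm
P6–P10: 524.6 mm
P7–P8: 439.9 mm
P7–P9: 746.4 mm
P7–P10: 378.8 mm
P8–P9: 342.3 mm
P8–P10: 114.8 mm
P9–P10: 457.1 mm
Closest pair: P5–P9 at 82.1 mm.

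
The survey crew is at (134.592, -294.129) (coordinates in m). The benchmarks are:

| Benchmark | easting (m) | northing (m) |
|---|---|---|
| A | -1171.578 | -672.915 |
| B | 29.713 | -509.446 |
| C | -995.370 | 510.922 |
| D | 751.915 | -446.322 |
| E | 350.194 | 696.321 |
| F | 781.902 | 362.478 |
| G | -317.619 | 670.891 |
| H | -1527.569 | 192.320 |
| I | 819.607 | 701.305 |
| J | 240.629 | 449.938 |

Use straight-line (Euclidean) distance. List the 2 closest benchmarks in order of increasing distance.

B, D

Distances from (134.592, -294.129):
A: √((-1306.170)² + (-378.786)²) = √(1706080.06890 + 143478.83380) = 1359.985 m
B: √((-104.879)² + (-215.317)²) = √(10999.60464 + 46361.41049) = 239.502 m
C: √((-1129.962)² + (805.051)²) = √(1276814.12144 + 648107.11260) = 1387.415 m
D: √((617.323)² + (-152.193)²) = √(381087.68633 + 23162.70925) = 635.807 m
E: √((215.602)² + (990.450)²) = √(46484.22240 + 980991.20250) = 1013.645 m
F: √((647.310)² + (656.607)²) = √(419010.23610 + 431132.75245) = 922.032 m
G: √((-452.211)² + (965.020)²) = √(204494.78852 + 931263.60040) = 1065.720 m
H: √((-1662.161)² + (486.449)²) = √(2762779.18992 + 236632.62960) = 1731.881 m
I: √((685.015)² + (995.434)²) = √(469245.55022 + 990888.84836) = 1208.360 m
J: √((106.037)² + (744.067)²) = √(11243.84537 + 553635.70049) = 751.585 m
Sorted: B (239.502 m) < D (635.807 m) < J (751.585 m) < F (922.032 m) < …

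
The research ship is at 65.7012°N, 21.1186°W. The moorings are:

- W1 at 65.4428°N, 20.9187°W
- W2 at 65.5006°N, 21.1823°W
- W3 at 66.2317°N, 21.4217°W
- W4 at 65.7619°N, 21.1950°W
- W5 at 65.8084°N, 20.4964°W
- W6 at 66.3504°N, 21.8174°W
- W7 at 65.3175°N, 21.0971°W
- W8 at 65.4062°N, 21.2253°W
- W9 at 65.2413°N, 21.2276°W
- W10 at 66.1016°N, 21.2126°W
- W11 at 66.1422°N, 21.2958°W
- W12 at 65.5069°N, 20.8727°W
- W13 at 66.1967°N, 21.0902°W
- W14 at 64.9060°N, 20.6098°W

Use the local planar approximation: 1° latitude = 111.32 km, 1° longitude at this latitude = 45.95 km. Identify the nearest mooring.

W4

Distances from 65.7012°N, 21.1186°W:
W1: √((-0.2584·111.32)² + (0.1999·45.95)²) = √(827.430288 + 84.371665) = 30.1961 km
W2: √((-0.2006·111.32)² + (-0.0637·45.95)²) = √(498.664271 + 8.567417) = 22.5218 km
W3: √((0.5305·111.32)² + (-0.3031·45.95)²) = √(3487.523734 + 193.973724) = 60.6753 km
W4: √((0.0607·111.32)² + (-0.0764·45.95)²) = √(45.658725 + 12.324172) = 7.6147 km
W5: √((0.1072·111.32)² + (0.6222·45.95)²) = √(142.408518 + 817.393246) = 30.9807 km
W6: √((0.6492·111.32)² + (-0.6988·45.95)²) = √(5222.800267 + 1031.043109) = 79.0812 km
W7: √((-0.3837·111.32)² + (0.0215·45.95)²) = √(1824.441715 + 0.975996) = 42.7249 km
W8: √((-0.2950·111.32)² + (-0.1067·45.95)²) = √(1078.426192 + 24.038085) = 33.2034 km
W9: √((-0.4599·111.32)² + (-0.1090·45.95)²) = √(2621.037379 + 25.085573) = 51.4405 km
W10: √((0.4004·111.32)² + (-0.0940·45.95)²) = √(1986.710252 + 18.656352) = 44.7813 km
W11: √((0.4410·111.32)² + (-0.1772·45.95)²) = √(2410.036246 + 66.297701) = 49.7628 km
W12: √((-0.1943·111.32)² + (0.2459·45.95)²) = √(467.834232 + 127.669774) = 24.4030 km
W13: √((0.4955·111.32)² + (0.0284·45.95)²) = √(3042.521900 + 1.702973) = 55.1745 km
W14: √((-0.7952·111.32)² + (0.5088·45.95)²) = √(7836.084997 + 546.594474) = 91.5570 km
Minimum: W4 at 7.6147 km.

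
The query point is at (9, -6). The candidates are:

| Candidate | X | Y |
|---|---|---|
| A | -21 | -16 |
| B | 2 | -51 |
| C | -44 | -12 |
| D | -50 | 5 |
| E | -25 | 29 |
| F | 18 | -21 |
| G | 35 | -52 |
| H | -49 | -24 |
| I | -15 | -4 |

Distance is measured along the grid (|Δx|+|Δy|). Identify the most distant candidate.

Distances from (9, -6):
A: 40
B: 52
C: 59
D: 70
E: 69
F: 24
G: 72
H: 76
I: 26
Maximum: H at 76.

H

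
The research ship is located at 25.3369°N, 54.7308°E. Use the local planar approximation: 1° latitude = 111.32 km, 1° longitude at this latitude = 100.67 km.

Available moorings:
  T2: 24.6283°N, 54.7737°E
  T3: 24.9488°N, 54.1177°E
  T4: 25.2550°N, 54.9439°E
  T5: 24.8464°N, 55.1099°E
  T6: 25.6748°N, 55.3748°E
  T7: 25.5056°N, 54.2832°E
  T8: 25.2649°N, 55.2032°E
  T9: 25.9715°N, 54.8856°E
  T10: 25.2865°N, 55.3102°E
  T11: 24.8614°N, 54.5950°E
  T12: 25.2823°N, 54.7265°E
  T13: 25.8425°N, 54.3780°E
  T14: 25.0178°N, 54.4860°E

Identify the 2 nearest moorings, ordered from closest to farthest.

T12, T4

Distances from 25.3369°N, 54.7308°E:
T2: 78.9995 km
T3: 75.3391 km
T4: 23.3097 km
T5: 66.6177 km
T6: 74.9534 km
T7: 48.8167 km
T8: 48.2272 km
T9: 72.3421 km
T10: 58.5974 km
T11: 54.6696 km
T12: 6.0935 km
T13: 66.5525 km
T14: 43.2337 km
Sorted: T12 (6.0935 km) < T4 (23.3097 km) < T14 (43.2337 km) < T8 (48.2272 km) < …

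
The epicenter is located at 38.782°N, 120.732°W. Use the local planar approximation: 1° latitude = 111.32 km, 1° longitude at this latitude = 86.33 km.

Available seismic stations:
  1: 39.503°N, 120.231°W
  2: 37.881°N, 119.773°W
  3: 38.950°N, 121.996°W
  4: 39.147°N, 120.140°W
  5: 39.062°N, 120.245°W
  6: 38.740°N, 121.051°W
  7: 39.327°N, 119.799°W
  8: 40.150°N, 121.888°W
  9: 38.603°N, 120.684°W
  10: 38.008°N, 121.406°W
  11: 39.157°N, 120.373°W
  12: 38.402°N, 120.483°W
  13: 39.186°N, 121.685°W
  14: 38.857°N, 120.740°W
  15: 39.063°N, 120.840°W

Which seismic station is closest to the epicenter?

14

Distances from 38.782°N, 120.732°W:
1: √((0.721·111.32)² + (0.501·86.33)²) = √(6441.94370 + 1870.67755) = 91.174 km
2: √((-0.901·111.32)² + (0.959·86.33)²) = √(10059.95359 + 6854.26192) = 130.055 km
3: √((0.168·111.32)² + (-1.264·86.33)²) = √(349.75583 + 11907.41883) = 110.712 km
4: √((0.365·111.32)² + (0.592·86.33)²) = √(1650.94317 + 2611.96225) = 65.291 km
5: √((0.280·111.32)² + (0.487·86.33)²) = √(971.54396 + 1767.58946) = 52.337 km
6: √((-0.042·111.32)² + (-0.319·86.33)²) = √(21.85974 + 758.41139) = 27.933 km
7: √((0.545·111.32)² + (0.933·86.33)²) = √(3680.77610 + 6487.64040) = 100.839 km
8: √((1.368·111.32)² + (-1.156·86.33)²) = √(23190.95270 + 9959.53701) = 182.073 km
9: √((-0.179·111.32)² + (0.048·86.33)²) = √(397.05663 + 17.17141) = 20.353 km
10: √((-0.774·111.32)² + (-0.674·86.33)²) = √(7423.83510 + 3385.65947) = 103.969 km
11: √((0.375·111.32)² + (0.359·86.33)²) = √(1742.64502 + 960.53320) = 51.992 km
12: √((-0.380·111.32)² + (0.249·86.33)²) = √(1789.42536 + 462.08532) = 47.450 km
13: √((0.404·111.32)² + (-0.953·86.33)²) = √(2022.59591 + 6768.76261) = 93.762 km
14: √((0.075·111.32)² + (-0.008·86.33)²) = √(69.70580 + 0.47698) = 8.378 km
15: √((0.281·111.32)² + (-0.108·86.33)²) = √(978.49596 + 86.93026) = 32.641 km
Minimum: 14 at 8.378 km.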